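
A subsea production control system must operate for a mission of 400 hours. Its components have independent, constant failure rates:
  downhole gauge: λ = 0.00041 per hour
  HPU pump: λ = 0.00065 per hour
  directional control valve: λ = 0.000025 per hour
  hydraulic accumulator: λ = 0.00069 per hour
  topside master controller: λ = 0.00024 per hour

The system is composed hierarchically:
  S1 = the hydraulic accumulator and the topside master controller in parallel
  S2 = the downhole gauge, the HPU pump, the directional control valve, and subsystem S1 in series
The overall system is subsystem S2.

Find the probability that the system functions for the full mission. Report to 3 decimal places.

R(downhole gauge) = exp(−0.00041 × 400) = 0.84874
R(HPU pump) = exp(−0.00065 × 400) = 0.77105
R(directional control valve) = exp(−0.000025 × 400) = 0.99005
R(hydraulic accumulator) = exp(−0.00069 × 400) = 0.75881
R(topside master controller) = exp(−0.00024 × 400) = 0.90846
Parallel (hydraulic accumulator and topside master controller): 1 − (1 − 0.75881)(1 − 0.90846) = 0.97792
Series (downhole gauge, HPU pump, directional control valve, and [0.97792]): 0.84874 × 0.77105 × 0.99005 × 0.97792 = 0.634

0.634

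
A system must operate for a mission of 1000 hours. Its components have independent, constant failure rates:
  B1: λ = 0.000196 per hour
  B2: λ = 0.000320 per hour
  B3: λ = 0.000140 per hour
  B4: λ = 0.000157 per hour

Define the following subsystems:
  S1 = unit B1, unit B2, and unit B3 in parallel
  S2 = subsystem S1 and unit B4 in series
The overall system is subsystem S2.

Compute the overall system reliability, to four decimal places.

0.8493

R(B1) = exp(−0.000196 × 1000) = 0.822012
R(B2) = exp(−0.000320 × 1000) = 0.726149
R(B3) = exp(−0.000140 × 1000) = 0.869358
R(B4) = exp(−0.000157 × 1000) = 0.854704
Parallel (B1, B2, and B3): 1 − (1 − 0.822012)(1 − 0.726149)(1 − 0.869358) = 0.993632
Series ([0.993632] and B4): 0.993632 × 0.854704 = 0.8493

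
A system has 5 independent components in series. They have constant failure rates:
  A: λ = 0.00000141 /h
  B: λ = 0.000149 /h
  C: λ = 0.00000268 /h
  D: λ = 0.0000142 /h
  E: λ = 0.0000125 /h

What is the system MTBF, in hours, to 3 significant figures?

5560

Series of exponential components: λ_sys = Σ λ_i
λ_sys = 0.00000141 + 0.000149 + 0.00000268 + 0.0000142 + 0.0000125 = 1.7979e-04 /h
MTBF = 1 / λ_sys = 5560 h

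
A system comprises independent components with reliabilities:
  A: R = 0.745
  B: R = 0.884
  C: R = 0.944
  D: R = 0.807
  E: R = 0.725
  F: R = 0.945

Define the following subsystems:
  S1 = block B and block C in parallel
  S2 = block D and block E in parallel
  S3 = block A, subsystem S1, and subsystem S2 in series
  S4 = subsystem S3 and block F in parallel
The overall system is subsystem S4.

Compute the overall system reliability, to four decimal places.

Parallel (B and C): 1 − (1 − 0.884000)(1 − 0.944000) = 0.993504
Parallel (D and E): 1 − (1 − 0.807000)(1 − 0.725000) = 0.946925
Series (A, [0.993504], and [0.946925]): 0.745000 × 0.993504 × 0.946925 = 0.700876
Parallel ([0.700876] and F): 1 − (1 − 0.700876)(1 − 0.945000) = 0.9835

0.9835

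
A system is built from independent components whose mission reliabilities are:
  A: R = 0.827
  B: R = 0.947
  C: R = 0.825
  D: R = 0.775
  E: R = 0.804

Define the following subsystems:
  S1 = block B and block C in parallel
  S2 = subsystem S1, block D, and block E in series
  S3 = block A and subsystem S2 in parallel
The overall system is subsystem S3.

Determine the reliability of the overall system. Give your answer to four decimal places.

0.9338

Parallel (B and C): 1 − (1 − 0.947000)(1 − 0.825000) = 0.990725
Series ([0.990725], D, and E): 0.990725 × 0.775000 × 0.804000 = 0.617321
Parallel (A and [0.617321]): 1 − (1 − 0.827000)(1 − 0.617321) = 0.9338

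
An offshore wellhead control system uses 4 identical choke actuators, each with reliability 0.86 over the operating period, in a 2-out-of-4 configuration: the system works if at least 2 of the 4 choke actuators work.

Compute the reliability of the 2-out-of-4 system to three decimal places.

0.990

R = Σ_{i=2}^{4} C(4,i) p^i (1−p)^{4−i} with p = 0.86
C(4,2)·0.86^2·0.14^2 = 0.08698
C(4,3)·0.86^3·0.14^1 = 0.35619
C(4,4)·0.86^4·0.14^0 = 0.54701
Sum = 0.990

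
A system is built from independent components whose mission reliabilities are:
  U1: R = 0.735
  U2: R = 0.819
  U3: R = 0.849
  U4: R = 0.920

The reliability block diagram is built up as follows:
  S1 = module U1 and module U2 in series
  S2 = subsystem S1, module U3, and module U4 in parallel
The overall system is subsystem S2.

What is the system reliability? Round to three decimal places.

Series (U1 and U2): 0.73500 × 0.81900 = 0.60197
Parallel ([0.60197], U3, and U4): 1 − (1 − 0.60197)(1 − 0.84900)(1 − 0.92000) = 0.995

0.995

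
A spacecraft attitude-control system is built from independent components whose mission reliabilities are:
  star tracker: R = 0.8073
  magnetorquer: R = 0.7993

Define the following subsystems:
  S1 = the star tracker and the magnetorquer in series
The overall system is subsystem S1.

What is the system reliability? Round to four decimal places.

Series (star tracker and magnetorquer): 0.807300 × 0.799300 = 0.6453

0.6453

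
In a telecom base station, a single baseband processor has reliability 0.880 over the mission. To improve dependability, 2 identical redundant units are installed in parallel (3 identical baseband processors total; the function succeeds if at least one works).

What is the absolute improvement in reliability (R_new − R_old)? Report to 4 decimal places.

R_before = 0.880
R_after = 1 − (1 − 0.880)^3 = 0.9983
ΔR = 0.9983 − 0.880 = 0.1183

0.1183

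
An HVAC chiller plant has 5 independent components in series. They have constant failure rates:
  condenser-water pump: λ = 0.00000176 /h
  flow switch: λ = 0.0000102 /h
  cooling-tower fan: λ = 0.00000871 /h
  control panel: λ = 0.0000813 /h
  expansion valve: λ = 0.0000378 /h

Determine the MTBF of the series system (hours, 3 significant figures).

Series of exponential components: λ_sys = Σ λ_i
λ_sys = 0.00000176 + 0.0000102 + 0.00000871 + 0.0000813 + 0.0000378 = 1.3977e-04 /h
MTBF = 1 / λ_sys = 7150 h

7150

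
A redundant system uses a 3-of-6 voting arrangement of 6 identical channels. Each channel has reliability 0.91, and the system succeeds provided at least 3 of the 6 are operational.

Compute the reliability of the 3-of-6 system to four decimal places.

R = Σ_{i=3}^{6} C(6,i) p^i (1−p)^{6−i} with p = 0.91
C(6,3)·0.91^3·0.09^3 = 0.010987
C(6,4)·0.91^4·0.09^2 = 0.083319
C(6,5)·0.91^5·0.09^1 = 0.336977
C(6,6)·0.91^6·0.09^0 = 0.567869
Sum = 0.9992

0.9992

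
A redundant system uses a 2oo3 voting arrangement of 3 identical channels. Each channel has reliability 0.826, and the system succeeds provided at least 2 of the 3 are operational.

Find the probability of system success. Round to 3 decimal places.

R = Σ_{i=2}^{3} C(3,i) p^i (1−p)^{3−i} with p = 0.826
C(3,2)·0.826^2·0.174^1 = 0.35615
C(3,3)·0.826^3·0.174^0 = 0.56356
Sum = 0.920

0.920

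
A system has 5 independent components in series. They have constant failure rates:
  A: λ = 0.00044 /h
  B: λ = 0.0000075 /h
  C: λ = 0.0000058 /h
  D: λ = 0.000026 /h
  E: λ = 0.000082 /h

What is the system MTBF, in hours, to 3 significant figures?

1780

Series of exponential components: λ_sys = Σ λ_i
λ_sys = 0.00044 + 0.0000075 + 0.0000058 + 0.000026 + 0.000082 = 5.6130e-04 /h
MTBF = 1 / λ_sys = 1780 h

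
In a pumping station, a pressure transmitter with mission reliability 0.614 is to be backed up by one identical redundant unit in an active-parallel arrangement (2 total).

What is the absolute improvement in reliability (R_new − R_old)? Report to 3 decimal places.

R_before = 0.614
R_after = 1 − (1 − 0.614)^2 = 0.851
ΔR = 0.851 − 0.614 = 0.237

0.237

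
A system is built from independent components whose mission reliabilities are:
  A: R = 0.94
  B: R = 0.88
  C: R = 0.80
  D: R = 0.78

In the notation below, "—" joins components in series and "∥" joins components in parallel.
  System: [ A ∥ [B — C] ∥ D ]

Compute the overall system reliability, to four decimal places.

Series (B and C): 0.880000 × 0.800000 = 0.704000
Parallel (A, [0.704000], and D): 1 − (1 − 0.940000)(1 − 0.704000)(1 − 0.780000) = 0.9961

0.9961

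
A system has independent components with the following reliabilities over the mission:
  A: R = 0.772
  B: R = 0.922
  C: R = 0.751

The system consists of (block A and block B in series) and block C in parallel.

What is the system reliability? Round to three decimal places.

Series (A and B): 0.77200 × 0.92200 = 0.71178
Parallel ([0.71178] and C): 1 − (1 − 0.71178)(1 − 0.75100) = 0.928

0.928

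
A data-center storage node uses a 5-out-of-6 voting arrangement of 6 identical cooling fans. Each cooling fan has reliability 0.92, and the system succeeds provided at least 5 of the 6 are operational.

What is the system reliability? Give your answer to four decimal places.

R = Σ_{i=5}^{6} C(6,i) p^i (1−p)^{6−i} with p = 0.92
C(6,5)·0.92^5·0.08^1 = 0.316359
C(6,6)·0.92^6·0.08^0 = 0.606355
Sum = 0.9227

0.9227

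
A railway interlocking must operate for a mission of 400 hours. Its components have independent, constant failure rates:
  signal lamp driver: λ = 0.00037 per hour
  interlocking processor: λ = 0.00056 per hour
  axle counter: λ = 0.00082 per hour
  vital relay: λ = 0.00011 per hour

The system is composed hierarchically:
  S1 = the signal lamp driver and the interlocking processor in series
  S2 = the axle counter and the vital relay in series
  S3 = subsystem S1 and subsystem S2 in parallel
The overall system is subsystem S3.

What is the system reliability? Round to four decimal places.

0.9035

R(signal lamp driver) = exp(−0.00037 × 400) = 0.862431
R(interlocking processor) = exp(−0.00056 × 400) = 0.799315
R(axle counter) = exp(−0.00082 × 400) = 0.720363
R(vital relay) = exp(−0.00011 × 400) = 0.956954
Series (signal lamp driver and interlocking processor): 0.862431 × 0.799315 = 0.689354
Series (axle counter and vital relay): 0.720363 × 0.956954 = 0.689354
Parallel ([0.689354] and [0.689354]): 1 − (1 − 0.689354)(1 − 0.689354) = 0.9035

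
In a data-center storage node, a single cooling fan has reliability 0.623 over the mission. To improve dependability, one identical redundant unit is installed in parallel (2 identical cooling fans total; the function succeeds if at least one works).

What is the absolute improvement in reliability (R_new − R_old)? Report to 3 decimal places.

0.235

R_before = 0.623
R_after = 1 − (1 − 0.623)^2 = 0.858
ΔR = 0.858 − 0.623 = 0.235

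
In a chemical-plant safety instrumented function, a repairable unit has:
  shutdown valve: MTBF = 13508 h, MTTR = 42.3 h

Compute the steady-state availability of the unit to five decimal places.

A(shutdown valve) = MTBF/(MTBF+MTTR) = 13508/(13508+42.3) = 0.99688

0.99688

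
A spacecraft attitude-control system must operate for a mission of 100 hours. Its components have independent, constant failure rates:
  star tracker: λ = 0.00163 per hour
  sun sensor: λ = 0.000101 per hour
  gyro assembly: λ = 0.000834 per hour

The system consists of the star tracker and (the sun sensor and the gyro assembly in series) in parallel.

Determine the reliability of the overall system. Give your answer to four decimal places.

R(star tracker) = exp(−0.00163 × 100) = 0.849591
R(sun sensor) = exp(−0.000101 × 100) = 0.989951
R(gyro assembly) = exp(−0.000834 × 100) = 0.919983
Series (sun sensor and gyro assembly): 0.989951 × 0.919983 = 0.910738
Parallel (star tracker and [0.910738]): 1 − (1 − 0.849591)(1 − 0.910738) = 0.9866

0.9866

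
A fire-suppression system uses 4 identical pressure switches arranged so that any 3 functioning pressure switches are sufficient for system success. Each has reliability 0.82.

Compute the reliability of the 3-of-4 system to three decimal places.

R = Σ_{i=3}^{4} C(4,i) p^i (1−p)^{4−i} with p = 0.82
C(4,3)·0.82^3·0.18^1 = 0.39698
C(4,4)·0.82^4·0.18^0 = 0.45212
Sum = 0.849

0.849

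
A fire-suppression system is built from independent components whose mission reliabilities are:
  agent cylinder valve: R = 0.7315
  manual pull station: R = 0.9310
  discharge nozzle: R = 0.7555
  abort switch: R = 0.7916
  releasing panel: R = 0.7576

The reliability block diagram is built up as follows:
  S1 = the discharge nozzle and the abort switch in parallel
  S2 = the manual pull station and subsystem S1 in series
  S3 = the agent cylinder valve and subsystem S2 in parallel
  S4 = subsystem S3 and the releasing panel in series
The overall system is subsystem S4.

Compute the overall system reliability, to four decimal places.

Parallel (discharge nozzle and abort switch): 1 − (1 − 0.755500)(1 − 0.791600) = 0.949046
Series (manual pull station and [0.949046]): 0.931000 × 0.949046 = 0.883562
Parallel (agent cylinder valve and [0.883562]): 1 − (1 − 0.731500)(1 − 0.883562) = 0.968736
Series ([0.968736] and releasing panel): 0.968736 × 0.757600 = 0.7339

0.7339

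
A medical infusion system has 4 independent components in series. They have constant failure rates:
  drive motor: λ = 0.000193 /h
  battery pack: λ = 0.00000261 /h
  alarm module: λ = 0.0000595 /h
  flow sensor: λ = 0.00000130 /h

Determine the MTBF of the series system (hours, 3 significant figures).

Series of exponential components: λ_sys = Σ λ_i
λ_sys = 0.000193 + 0.00000261 + 0.0000595 + 0.00000130 = 2.5641e-04 /h
MTBF = 1 / λ_sys = 3900 h

3900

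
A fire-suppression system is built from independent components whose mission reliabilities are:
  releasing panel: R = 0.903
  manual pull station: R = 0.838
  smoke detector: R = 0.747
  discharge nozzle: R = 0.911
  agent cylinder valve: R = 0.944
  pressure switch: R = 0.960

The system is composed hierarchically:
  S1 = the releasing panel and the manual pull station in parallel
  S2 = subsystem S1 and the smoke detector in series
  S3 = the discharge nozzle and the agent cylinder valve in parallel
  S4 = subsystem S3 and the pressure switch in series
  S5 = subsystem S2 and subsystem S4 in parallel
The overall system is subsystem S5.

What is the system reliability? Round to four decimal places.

0.9881

Parallel (releasing panel and manual pull station): 1 − (1 − 0.903000)(1 − 0.838000) = 0.984286
Series ([0.984286] and smoke detector): 0.984286 × 0.747000 = 0.735262
Parallel (discharge nozzle and agent cylinder valve): 1 − (1 − 0.911000)(1 − 0.944000) = 0.995016
Series ([0.995016] and pressure switch): 0.995016 × 0.960000 = 0.955215
Parallel ([0.735262] and [0.955215]): 1 − (1 − 0.735262)(1 − 0.955215) = 0.9881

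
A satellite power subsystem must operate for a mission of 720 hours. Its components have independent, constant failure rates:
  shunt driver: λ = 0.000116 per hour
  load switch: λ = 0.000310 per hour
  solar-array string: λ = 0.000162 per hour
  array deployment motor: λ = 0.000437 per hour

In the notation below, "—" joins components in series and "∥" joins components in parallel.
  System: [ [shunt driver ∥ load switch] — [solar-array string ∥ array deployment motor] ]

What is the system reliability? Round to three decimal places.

R(shunt driver) = exp(−0.000116 × 720) = 0.91987
R(load switch) = exp(−0.000310 × 720) = 0.79995
R(solar-array string) = exp(−0.000162 × 720) = 0.88991
R(array deployment motor) = exp(−0.000437 × 720) = 0.73005
Parallel (shunt driver and load switch): 1 − (1 − 0.91987)(1 − 0.79995) = 0.98397
Parallel (solar-array string and array deployment motor): 1 − (1 − 0.88991)(1 − 0.73005) = 0.97028
Series ([0.98397] and [0.97028]): 0.98397 × 0.97028 = 0.955

0.955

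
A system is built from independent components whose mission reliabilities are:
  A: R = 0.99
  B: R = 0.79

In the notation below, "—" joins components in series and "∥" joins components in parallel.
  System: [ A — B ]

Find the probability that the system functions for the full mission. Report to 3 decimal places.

0.782

Series (A and B): 0.99000 × 0.79000 = 0.782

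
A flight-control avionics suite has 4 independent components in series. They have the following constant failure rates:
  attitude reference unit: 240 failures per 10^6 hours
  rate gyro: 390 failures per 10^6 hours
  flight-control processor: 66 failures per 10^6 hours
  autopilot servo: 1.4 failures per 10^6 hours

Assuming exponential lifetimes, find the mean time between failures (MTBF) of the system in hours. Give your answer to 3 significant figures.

1430

Series of exponential components: λ_sys = Σ λ_i
λ_sys = 0.00024 + 0.00039 + 0.000066 + 0.0000014 = 6.9740e-04 /h
MTBF = 1 / λ_sys = 1430 h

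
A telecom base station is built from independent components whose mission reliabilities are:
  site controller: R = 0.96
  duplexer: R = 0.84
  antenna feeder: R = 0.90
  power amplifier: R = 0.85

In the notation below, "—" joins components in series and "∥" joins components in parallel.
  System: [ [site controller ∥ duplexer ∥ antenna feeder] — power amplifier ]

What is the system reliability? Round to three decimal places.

Parallel (site controller, duplexer, and antenna feeder): 1 − (1 − 0.96000)(1 − 0.84000)(1 − 0.90000) = 0.99936
Series ([0.99936] and power amplifier): 0.99936 × 0.85000 = 0.849

0.849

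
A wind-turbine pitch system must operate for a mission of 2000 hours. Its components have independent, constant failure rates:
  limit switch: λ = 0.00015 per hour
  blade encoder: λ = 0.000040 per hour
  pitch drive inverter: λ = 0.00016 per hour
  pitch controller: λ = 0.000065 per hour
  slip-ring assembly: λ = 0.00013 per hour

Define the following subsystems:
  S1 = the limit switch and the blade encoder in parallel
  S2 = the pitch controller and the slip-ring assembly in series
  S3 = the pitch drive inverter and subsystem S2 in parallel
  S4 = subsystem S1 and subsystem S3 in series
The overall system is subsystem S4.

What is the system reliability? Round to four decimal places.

R(limit switch) = exp(−0.00015 × 2000) = 0.740818
R(blade encoder) = exp(−0.000040 × 2000) = 0.923116
R(pitch drive inverter) = exp(−0.00016 × 2000) = 0.726149
R(pitch controller) = exp(−0.000065 × 2000) = 0.878095
R(slip-ring assembly) = exp(−0.00013 × 2000) = 0.771052
Parallel (limit switch and blade encoder): 1 − (1 − 0.740818)(1 − 0.923116) = 0.980073
Series (pitch controller and slip-ring assembly): 0.878095 × 0.771052 = 0.677057
Parallel (pitch drive inverter and [0.677057]): 1 − (1 − 0.726149)(1 − 0.677057) = 0.911562
Series ([0.980073] and [0.911562]): 0.980073 × 0.911562 = 0.8934

0.8934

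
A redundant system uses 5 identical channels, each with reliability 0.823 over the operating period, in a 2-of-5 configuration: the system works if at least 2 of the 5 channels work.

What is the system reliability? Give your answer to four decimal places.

R = Σ_{i=2}^{5} C(5,i) p^i (1−p)^{5−i} with p = 0.823
C(5,2)·0.823^2·0.177^3 = 0.037559
C(5,3)·0.823^3·0.177^2 = 0.174641
C(5,4)·0.823^4·0.177^1 = 0.406015
C(5,5)·0.823^5·0.177^0 = 0.377571
Sum = 0.9958

0.9958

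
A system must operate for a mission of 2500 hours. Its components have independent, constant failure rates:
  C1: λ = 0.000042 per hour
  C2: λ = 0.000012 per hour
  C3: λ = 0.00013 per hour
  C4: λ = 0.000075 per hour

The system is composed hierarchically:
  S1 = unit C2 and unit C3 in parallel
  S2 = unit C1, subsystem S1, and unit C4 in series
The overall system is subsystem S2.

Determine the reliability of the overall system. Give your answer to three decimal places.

R(C1) = exp(−0.000042 × 2500) = 0.90032
R(C2) = exp(−0.000012 × 2500) = 0.97045
R(C3) = exp(−0.00013 × 2500) = 0.72253
R(C4) = exp(−0.000075 × 2500) = 0.82903
Parallel (C2 and C3): 1 − (1 − 0.97045)(1 − 0.72253) = 0.99180
Series (C1, [0.99180], and C4): 0.90032 × 0.99180 × 0.82903 = 0.740

0.740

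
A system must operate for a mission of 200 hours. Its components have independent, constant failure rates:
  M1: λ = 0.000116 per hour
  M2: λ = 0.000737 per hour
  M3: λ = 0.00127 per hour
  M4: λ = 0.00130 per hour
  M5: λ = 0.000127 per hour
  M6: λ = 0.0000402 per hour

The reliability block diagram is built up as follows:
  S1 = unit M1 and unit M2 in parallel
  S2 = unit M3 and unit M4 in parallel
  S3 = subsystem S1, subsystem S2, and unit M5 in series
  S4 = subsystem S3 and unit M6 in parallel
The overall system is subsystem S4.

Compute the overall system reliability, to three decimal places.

R(M1) = exp(−0.000116 × 200) = 0.97707
R(M2) = exp(−0.000737 × 200) = 0.86295
R(M3) = exp(−0.00127 × 200) = 0.77569
R(M4) = exp(−0.00130 × 200) = 0.77105
R(M5) = exp(−0.000127 × 200) = 0.97492
R(M6) = exp(−0.0000402 × 200) = 0.99199
Parallel (M1 and M2): 1 − (1 − 0.97707)(1 − 0.86295) = 0.99686
Parallel (M3 and M4): 1 − (1 − 0.77569)(1 − 0.77105) = 0.94864
Series ([0.99686], [0.94864], and M5): 0.99686 × 0.94864 × 0.97492 = 0.92194
Parallel ([0.92194] and M6): 1 − (1 − 0.92194)(1 − 0.99199) = 0.999

0.999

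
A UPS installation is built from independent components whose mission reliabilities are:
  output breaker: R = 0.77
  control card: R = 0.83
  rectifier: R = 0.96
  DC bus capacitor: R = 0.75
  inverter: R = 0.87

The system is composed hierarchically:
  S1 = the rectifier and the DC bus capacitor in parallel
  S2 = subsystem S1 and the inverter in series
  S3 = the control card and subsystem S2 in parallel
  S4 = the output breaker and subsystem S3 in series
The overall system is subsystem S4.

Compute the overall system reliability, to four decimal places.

Parallel (rectifier and DC bus capacitor): 1 − (1 − 0.960000)(1 − 0.750000) = 0.990000
Series ([0.990000] and inverter): 0.990000 × 0.870000 = 0.861300
Parallel (control card and [0.861300]): 1 − (1 − 0.830000)(1 − 0.861300) = 0.976421
Series (output breaker and [0.976421]): 0.770000 × 0.976421 = 0.7518

0.7518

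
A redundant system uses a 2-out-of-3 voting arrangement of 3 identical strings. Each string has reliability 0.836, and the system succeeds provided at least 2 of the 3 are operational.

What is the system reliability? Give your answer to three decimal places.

0.928

R = Σ_{i=2}^{3} C(3,i) p^i (1−p)^{3−i} with p = 0.836
C(3,2)·0.836^2·0.164^1 = 0.34386
C(3,3)·0.836^3·0.164^0 = 0.58428
Sum = 0.928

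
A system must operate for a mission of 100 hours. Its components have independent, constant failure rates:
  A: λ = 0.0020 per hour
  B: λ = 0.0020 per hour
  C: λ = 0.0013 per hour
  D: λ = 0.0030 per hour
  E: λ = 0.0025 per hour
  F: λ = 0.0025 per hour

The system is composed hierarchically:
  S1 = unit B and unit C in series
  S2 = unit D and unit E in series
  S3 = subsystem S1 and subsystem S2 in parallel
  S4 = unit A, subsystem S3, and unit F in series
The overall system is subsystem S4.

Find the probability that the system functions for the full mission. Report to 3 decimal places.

0.562

R(A) = exp(−0.0020 × 100) = 0.81873
R(B) = exp(−0.0020 × 100) = 0.81873
R(C) = exp(−0.0013 × 100) = 0.87810
R(D) = exp(−0.0030 × 100) = 0.74082
R(E) = exp(−0.0025 × 100) = 0.77880
R(F) = exp(−0.0025 × 100) = 0.77880
Series (B and C): 0.81873 × 0.87810 = 0.71893
Series (D and E): 0.74082 × 0.77880 = 0.57695
Parallel ([0.71893] and [0.57695]): 1 − (1 − 0.71893)(1 − 0.57695) = 0.88109
Series (A, [0.88109], and F): 0.81873 × 0.88109 × 0.77880 = 0.562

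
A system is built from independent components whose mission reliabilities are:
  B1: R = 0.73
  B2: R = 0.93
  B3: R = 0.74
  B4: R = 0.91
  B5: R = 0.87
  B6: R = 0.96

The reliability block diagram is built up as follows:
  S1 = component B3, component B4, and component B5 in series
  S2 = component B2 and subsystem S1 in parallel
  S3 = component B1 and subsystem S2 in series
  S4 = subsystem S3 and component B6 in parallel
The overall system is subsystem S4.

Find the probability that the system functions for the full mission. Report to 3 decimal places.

0.988

Series (B3, B4, and B5): 0.74000 × 0.91000 × 0.87000 = 0.58586
Parallel (B2 and [0.58586]): 1 − (1 − 0.93000)(1 − 0.58586) = 0.97101
Series (B1 and [0.97101]): 0.73000 × 0.97101 = 0.70884
Parallel ([0.70884] and B6): 1 − (1 − 0.70884)(1 − 0.96000) = 0.988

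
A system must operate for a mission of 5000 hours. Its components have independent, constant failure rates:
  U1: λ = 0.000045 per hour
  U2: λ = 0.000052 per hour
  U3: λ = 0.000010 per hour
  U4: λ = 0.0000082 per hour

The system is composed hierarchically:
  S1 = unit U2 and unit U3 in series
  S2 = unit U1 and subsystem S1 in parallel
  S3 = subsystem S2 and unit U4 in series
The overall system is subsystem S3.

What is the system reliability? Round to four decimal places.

R(U1) = exp(−0.000045 × 5000) = 0.798516
R(U2) = exp(−0.000052 × 5000) = 0.771052
R(U3) = exp(−0.000010 × 5000) = 0.951229
R(U4) = exp(−0.0000082 × 5000) = 0.959829
Series (U2 and U3): 0.771052 × 0.951229 = 0.733447
Parallel (U1 and [0.733447]): 1 − (1 − 0.798516)(1 − 0.733447) = 0.946294
Series ([0.946294] and U4): 0.946294 × 0.959829 = 0.9083

0.9083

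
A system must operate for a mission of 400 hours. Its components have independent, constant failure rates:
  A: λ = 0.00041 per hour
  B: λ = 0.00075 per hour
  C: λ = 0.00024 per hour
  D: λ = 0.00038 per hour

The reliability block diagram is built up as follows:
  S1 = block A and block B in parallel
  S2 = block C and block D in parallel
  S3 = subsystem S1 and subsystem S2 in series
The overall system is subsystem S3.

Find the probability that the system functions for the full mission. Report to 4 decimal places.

0.9484

R(A) = exp(−0.00041 × 400) = 0.848742
R(B) = exp(−0.00075 × 400) = 0.740818
R(C) = exp(−0.00024 × 400) = 0.908464
R(D) = exp(−0.00038 × 400) = 0.858988
Parallel (A and B): 1 − (1 − 0.848742)(1 − 0.740818) = 0.960797
Parallel (C and D): 1 − (1 − 0.908464)(1 − 0.858988) = 0.987092
Series ([0.960797] and [0.987092]): 0.960797 × 0.987092 = 0.9484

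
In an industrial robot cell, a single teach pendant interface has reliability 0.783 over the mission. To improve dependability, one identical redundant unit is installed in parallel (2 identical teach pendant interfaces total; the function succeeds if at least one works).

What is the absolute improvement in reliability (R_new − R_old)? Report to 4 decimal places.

R_before = 0.783
R_after = 1 − (1 − 0.783)^2 = 0.9529
ΔR = 0.9529 − 0.783 = 0.1699

0.1699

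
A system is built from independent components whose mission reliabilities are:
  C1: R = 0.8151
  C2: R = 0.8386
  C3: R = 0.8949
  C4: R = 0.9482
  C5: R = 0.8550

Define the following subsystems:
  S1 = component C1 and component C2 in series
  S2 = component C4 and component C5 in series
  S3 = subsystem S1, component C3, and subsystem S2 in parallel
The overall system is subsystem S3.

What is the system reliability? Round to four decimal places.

0.9937

Series (C1 and C2): 0.815100 × 0.838600 = 0.683543
Series (C4 and C5): 0.948200 × 0.855000 = 0.810711
Parallel ([0.683543], C3, and [0.810711]): 1 − (1 − 0.683543)(1 − 0.894900)(1 − 0.810711) = 0.9937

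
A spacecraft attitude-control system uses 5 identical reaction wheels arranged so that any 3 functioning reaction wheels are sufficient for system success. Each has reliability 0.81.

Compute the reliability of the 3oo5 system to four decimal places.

0.9495

R = Σ_{i=3}^{5} C(5,i) p^i (1−p)^{5−i} with p = 0.81
C(5,3)·0.81^3·0.19^2 = 0.191850
C(5,4)·0.81^4·0.19^1 = 0.408944
C(5,5)·0.81^5·0.19^0 = 0.348678
Sum = 0.9495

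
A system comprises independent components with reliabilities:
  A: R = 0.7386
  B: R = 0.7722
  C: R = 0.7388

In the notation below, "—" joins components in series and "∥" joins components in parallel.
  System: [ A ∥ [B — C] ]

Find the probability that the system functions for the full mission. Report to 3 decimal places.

0.888

Series (B and C): 0.77220 × 0.73880 = 0.57050
Parallel (A and [0.57050]): 1 − (1 − 0.73860)(1 − 0.57050) = 0.888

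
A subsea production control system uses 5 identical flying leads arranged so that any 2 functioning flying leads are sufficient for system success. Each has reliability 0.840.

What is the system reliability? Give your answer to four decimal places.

0.9971

R = Σ_{i=2}^{5} C(5,i) p^i (1−p)^{5−i} with p = 0.840
C(5,2)·0.840^2·0.160^3 = 0.028901
C(5,3)·0.840^3·0.160^2 = 0.151732
C(5,4)·0.840^4·0.160^1 = 0.398297
C(5,5)·0.840^5·0.160^0 = 0.418212
Sum = 0.9971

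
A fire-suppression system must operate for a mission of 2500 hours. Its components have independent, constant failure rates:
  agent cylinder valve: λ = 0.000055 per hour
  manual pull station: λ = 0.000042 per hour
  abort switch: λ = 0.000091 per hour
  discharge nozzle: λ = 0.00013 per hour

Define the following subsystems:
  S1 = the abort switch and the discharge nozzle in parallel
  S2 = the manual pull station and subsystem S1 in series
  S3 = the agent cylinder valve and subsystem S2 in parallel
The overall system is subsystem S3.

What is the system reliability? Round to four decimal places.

R(agent cylinder valve) = exp(−0.000055 × 2500) = 0.871534
R(manual pull station) = exp(−0.000042 × 2500) = 0.900325
R(abort switch) = exp(−0.000091 × 2500) = 0.796522
R(discharge nozzle) = exp(−0.00013 × 2500) = 0.722527
Parallel (abort switch and discharge nozzle): 1 − (1 − 0.796522)(1 − 0.722527) = 0.943540
Series (manual pull station and [0.943540]): 0.900325 × 0.943540 = 0.849493
Parallel (agent cylinder valve and [0.849493]): 1 − (1 − 0.871534)(1 − 0.849493) = 0.9807

0.9807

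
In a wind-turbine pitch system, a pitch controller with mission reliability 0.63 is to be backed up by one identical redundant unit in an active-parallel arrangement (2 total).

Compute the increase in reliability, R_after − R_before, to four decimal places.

0.2331

R_before = 0.63
R_after = 1 − (1 − 0.63)^2 = 0.8631
ΔR = 0.8631 − 0.63 = 0.2331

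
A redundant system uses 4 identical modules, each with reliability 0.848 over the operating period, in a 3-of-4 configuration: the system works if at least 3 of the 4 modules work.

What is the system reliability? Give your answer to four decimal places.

0.8879

R = Σ_{i=3}^{4} C(4,i) p^i (1−p)^{4−i} with p = 0.848
C(4,3)·0.848^3·0.152^1 = 0.370759
C(4,4)·0.848^4·0.152^0 = 0.517111
Sum = 0.8879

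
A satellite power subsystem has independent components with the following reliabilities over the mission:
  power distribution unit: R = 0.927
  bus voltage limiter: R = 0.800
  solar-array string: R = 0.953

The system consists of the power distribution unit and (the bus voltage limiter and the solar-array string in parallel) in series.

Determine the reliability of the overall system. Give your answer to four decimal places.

Parallel (bus voltage limiter and solar-array string): 1 − (1 − 0.800000)(1 − 0.953000) = 0.990600
Series (power distribution unit and [0.990600]): 0.927000 × 0.990600 = 0.9183

0.9183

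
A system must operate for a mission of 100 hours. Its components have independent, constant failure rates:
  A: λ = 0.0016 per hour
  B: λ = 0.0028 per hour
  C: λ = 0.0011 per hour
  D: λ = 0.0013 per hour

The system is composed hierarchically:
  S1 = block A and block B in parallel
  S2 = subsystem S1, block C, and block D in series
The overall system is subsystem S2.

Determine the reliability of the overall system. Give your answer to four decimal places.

R(A) = exp(−0.0016 × 100) = 0.852144
R(B) = exp(−0.0028 × 100) = 0.755784
R(C) = exp(−0.0011 × 100) = 0.895834
R(D) = exp(−0.0013 × 100) = 0.878095
Parallel (A and B): 1 − (1 − 0.852144)(1 − 0.755784) = 0.963891
Series ([0.963891], C, and D): 0.963891 × 0.895834 × 0.878095 = 0.7582

0.7582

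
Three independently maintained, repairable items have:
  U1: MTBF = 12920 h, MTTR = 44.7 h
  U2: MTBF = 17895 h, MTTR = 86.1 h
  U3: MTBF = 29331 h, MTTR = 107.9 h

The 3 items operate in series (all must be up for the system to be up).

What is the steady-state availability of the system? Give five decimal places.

0.98815

A(U1) = MTBF/(MTBF+MTTR) = 12920/(12920+44.7) = 0.996552
A(U2) = MTBF/(MTBF+MTTR) = 17895/(17895+86.1) = 0.995212
A(U3) = MTBF/(MTBF+MTTR) = 29331/(29331+107.9) = 0.996335
Series availability: 0.996552 × 0.995212 × 0.996335 = 0.98815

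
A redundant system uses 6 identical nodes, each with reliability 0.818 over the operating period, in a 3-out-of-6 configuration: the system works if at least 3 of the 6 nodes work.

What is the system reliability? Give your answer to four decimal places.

0.9880

R = Σ_{i=3}^{6} C(6,i) p^i (1−p)^{6−i} with p = 0.818
C(6,3)·0.818^3·0.182^3 = 0.065994
C(6,4)·0.818^4·0.182^2 = 0.222458
C(6,5)·0.818^5·0.182^1 = 0.399935
C(6,6)·0.818^6·0.182^0 = 0.299585
Sum = 0.9880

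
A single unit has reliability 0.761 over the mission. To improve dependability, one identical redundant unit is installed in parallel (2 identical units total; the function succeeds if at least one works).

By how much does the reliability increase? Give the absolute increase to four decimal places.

R_before = 0.761
R_after = 1 − (1 − 0.761)^2 = 0.9429
ΔR = 0.9429 − 0.761 = 0.1819

0.1819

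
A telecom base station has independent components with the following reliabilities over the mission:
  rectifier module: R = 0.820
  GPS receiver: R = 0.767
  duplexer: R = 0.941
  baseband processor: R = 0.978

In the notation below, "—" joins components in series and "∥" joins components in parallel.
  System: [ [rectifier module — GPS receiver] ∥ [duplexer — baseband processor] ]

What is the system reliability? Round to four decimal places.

Series (rectifier module and GPS receiver): 0.820000 × 0.767000 = 0.628940
Series (duplexer and baseband processor): 0.941000 × 0.978000 = 0.920298
Parallel ([0.628940] and [0.920298]): 1 − (1 − 0.628940)(1 − 0.920298) = 0.9704

0.9704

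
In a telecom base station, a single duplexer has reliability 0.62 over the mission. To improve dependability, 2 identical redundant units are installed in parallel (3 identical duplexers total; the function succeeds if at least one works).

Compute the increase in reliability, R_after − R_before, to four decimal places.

R_before = 0.62
R_after = 1 − (1 − 0.62)^3 = 0.9451
ΔR = 0.9451 − 0.62 = 0.3251

0.3251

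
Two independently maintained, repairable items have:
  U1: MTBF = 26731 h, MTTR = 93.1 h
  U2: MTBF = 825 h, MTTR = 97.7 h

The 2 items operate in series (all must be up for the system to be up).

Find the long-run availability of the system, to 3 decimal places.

0.891

A(U1) = MTBF/(MTBF+MTTR) = 26731/(26731+93.1) = 0.996529
A(U2) = MTBF/(MTBF+MTTR) = 825/(825+97.7) = 0.894115
Series availability: 0.996529 × 0.894115 = 0.891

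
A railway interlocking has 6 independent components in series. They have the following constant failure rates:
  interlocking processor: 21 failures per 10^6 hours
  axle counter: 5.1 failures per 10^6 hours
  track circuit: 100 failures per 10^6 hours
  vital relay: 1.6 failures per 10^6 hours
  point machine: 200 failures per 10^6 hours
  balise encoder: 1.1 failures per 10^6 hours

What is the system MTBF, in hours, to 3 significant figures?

Series of exponential components: λ_sys = Σ λ_i
λ_sys = 0.000021 + 0.0000051 + 0.00010 + 0.0000016 + 0.00020 + 0.0000011 = 3.2880e-04 /h
MTBF = 1 / λ_sys = 3040 h

3040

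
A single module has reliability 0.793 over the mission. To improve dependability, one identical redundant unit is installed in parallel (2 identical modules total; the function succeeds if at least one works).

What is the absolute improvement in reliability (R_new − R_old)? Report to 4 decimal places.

0.1642

R_before = 0.793
R_after = 1 − (1 − 0.793)^2 = 0.9572
ΔR = 0.9572 − 0.793 = 0.1642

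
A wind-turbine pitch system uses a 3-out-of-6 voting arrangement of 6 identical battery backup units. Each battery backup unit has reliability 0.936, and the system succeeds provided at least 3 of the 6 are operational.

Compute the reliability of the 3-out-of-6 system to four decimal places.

R = Σ_{i=3}^{6} C(6,i) p^i (1−p)^{6−i} with p = 0.936
C(6,3)·0.936^3·0.064^3 = 0.004299
C(6,4)·0.936^4·0.064^2 = 0.047158
C(6,5)·0.936^5·0.064^1 = 0.275874
C(6,6)·0.936^6·0.064^0 = 0.672442
Sum = 0.9998

0.9998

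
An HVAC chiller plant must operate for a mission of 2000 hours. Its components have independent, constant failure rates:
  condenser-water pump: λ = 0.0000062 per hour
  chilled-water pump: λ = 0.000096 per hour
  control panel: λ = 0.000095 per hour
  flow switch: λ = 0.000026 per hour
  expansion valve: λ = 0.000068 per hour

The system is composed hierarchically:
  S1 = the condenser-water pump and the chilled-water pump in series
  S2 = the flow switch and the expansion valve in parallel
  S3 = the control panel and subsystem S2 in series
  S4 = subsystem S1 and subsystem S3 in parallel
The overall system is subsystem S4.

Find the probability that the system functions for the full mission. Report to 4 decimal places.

R(condenser-water pump) = exp(−0.0000062 × 2000) = 0.987677
R(chilled-water pump) = exp(−0.000096 × 2000) = 0.825307
R(control panel) = exp(−0.000095 × 2000) = 0.826959
R(flow switch) = exp(−0.000026 × 2000) = 0.949329
R(expansion valve) = exp(−0.000068 × 2000) = 0.872843
Series (condenser-water pump and chilled-water pump): 0.987677 × 0.825307 = 0.815137
Parallel (flow switch and expansion valve): 1 − (1 − 0.949329)(1 − 0.872843) = 0.993557
Series (control panel and [0.993557]): 0.826959 × 0.993557 = 0.821631
Parallel ([0.815137] and [0.821631]): 1 − (1 − 0.815137)(1 − 0.821631) = 0.9670

0.9670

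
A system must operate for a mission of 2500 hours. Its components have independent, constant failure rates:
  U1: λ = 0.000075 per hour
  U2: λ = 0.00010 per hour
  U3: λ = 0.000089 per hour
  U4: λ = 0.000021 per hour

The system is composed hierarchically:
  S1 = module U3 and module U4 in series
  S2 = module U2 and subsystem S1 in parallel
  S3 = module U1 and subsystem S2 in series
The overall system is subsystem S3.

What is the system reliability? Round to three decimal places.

0.785

R(U1) = exp(−0.000075 × 2500) = 0.82903
R(U2) = exp(−0.00010 × 2500) = 0.77880
R(U3) = exp(−0.000089 × 2500) = 0.80052
R(U4) = exp(−0.000021 × 2500) = 0.94885
Series (U3 and U4): 0.80052 × 0.94885 = 0.75957
Parallel (U2 and [0.75957]): 1 − (1 − 0.77880)(1 − 0.75957) = 0.94682
Series (U1 and [0.94682]): 0.82903 × 0.94682 = 0.785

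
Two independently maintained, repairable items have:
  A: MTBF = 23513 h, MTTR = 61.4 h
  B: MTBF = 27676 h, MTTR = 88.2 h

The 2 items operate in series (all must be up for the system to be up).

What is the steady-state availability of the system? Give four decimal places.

A(A) = MTBF/(MTBF+MTTR) = 23513/(23513+61.4) = 0.997395
A(B) = MTBF/(MTBF+MTTR) = 27676/(27676+88.2) = 0.996823
Series availability: 0.997395 × 0.996823 = 0.9942

0.9942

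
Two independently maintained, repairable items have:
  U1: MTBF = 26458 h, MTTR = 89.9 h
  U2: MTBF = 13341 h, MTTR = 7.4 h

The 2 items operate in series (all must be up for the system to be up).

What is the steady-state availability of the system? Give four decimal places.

A(U1) = MTBF/(MTBF+MTTR) = 26458/(26458+89.9) = 0.996614
A(U2) = MTBF/(MTBF+MTTR) = 13341/(13341+7.4) = 0.999446
Series availability: 0.996614 × 0.999446 = 0.9961

0.9961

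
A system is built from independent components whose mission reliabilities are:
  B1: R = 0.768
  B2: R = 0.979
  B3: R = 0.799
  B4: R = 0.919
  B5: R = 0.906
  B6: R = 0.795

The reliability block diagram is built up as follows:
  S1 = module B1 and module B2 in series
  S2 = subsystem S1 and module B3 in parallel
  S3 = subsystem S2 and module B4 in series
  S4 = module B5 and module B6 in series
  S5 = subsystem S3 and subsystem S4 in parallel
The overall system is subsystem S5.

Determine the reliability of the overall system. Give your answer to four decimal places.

0.9645

Series (B1 and B2): 0.768000 × 0.979000 = 0.751872
Parallel ([0.751872] and B3): 1 − (1 − 0.751872)(1 − 0.799000) = 0.950126
Series ([0.950126] and B4): 0.950126 × 0.919000 = 0.873166
Series (B5 and B6): 0.906000 × 0.795000 = 0.720270
Parallel ([0.873166] and [0.720270]): 1 − (1 − 0.873166)(1 − 0.720270) = 0.9645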